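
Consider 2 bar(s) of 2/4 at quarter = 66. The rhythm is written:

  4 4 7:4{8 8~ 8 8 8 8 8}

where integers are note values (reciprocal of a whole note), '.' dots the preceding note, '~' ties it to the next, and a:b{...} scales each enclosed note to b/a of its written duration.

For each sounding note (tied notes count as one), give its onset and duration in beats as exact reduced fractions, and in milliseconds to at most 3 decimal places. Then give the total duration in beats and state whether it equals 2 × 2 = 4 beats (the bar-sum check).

1) 0.0ms=0b +909.091ms=1b
2) 909.091ms=1b +909.091ms=1b
3) 1818.182ms=2b +259.74ms=2/7b
4) 2077.922ms=16/7b +519.481ms=4/7b
5) 2597.403ms=20/7b +259.74ms=2/7b
6) 2857.143ms=22/7b +259.74ms=2/7b
7) 3116.883ms=24/7b +259.74ms=2/7b
8) 3376.623ms=26/7b +259.74ms=2/7b
Σ=4b of 4 (66bpm 2/4) — PASS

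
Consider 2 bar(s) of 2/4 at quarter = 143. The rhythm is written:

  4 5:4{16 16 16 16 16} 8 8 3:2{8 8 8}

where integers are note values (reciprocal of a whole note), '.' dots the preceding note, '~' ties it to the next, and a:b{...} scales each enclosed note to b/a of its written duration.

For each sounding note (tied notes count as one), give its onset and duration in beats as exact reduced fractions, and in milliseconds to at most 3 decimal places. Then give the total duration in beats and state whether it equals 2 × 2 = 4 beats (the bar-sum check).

1) 0.0ms=0b +419.58ms=1b
2) 419.58ms=1b +83.916ms=1/5b
3) 503.497ms=6/5b +83.916ms=1/5b
4) 587.413ms=7/5b +83.916ms=1/5b
5) 671.329ms=8/5b +83.916ms=1/5b
6) 755.245ms=9/5b +83.916ms=1/5b
7) 839.161ms=2b +209.79ms=1/2b
8) 1048.951ms=5/2b +209.79ms=1/2b
9) 1258.741ms=3b +139.86ms=1/3b
10) 1398.601ms=10/3b +139.86ms=1/3b
11) 1538.462ms=11/3b +139.86ms=1/3b
Σ=4b of 4 (143bpm 2/4) — PASS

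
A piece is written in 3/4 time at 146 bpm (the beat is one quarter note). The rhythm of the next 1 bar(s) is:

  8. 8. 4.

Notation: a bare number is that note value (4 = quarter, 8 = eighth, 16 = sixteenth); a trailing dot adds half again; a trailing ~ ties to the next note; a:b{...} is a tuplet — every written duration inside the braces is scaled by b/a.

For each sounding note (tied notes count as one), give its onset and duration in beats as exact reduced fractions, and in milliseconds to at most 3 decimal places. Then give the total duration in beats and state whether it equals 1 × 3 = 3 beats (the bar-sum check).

1) 0.0ms=0b +308.219ms=3/4b
2) 308.219ms=3/4b +308.219ms=3/4b
3) 616.438ms=3/2b +616.438ms=3/2b
Σ=3b of 3 (146bpm 3/4) — PASS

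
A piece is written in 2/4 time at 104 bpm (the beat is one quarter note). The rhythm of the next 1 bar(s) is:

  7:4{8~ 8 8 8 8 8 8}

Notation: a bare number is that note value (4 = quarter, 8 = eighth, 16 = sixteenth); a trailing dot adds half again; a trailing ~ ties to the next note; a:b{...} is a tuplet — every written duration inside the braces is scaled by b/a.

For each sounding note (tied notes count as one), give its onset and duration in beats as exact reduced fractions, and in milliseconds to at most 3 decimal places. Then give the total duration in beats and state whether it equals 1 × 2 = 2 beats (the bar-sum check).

1) 0.0ms=0b +329.67ms=4/7b
2) 329.67ms=4/7b +164.835ms=2/7b
3) 494.505ms=6/7b +164.835ms=2/7b
4) 659.341ms=8/7b +164.835ms=2/7b
5) 824.176ms=10/7b +164.835ms=2/7b
6) 989.011ms=12/7b +164.835ms=2/7b
Σ=2b of 2 (104bpm 2/4) — PASS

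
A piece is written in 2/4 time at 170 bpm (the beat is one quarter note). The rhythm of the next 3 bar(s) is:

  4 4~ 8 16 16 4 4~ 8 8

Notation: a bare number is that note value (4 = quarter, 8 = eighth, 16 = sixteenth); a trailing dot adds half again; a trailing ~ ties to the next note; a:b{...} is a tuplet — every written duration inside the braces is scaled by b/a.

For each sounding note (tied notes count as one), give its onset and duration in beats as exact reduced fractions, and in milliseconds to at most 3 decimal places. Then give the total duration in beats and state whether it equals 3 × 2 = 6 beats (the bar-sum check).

1) 0.0ms=0b +352.941ms=1b
2) 352.941ms=1b +529.412ms=3/2b
3) 882.353ms=5/2b +88.235ms=1/4b
4) 970.588ms=11/4b +88.235ms=1/4b
5) 1058.824ms=3b +352.941ms=1b
6) 1411.765ms=4b +529.412ms=3/2b
7) 1941.176ms=11/2b +176.471ms=1/2b
Σ=6b of 6 (170bpm 2/4) — PASS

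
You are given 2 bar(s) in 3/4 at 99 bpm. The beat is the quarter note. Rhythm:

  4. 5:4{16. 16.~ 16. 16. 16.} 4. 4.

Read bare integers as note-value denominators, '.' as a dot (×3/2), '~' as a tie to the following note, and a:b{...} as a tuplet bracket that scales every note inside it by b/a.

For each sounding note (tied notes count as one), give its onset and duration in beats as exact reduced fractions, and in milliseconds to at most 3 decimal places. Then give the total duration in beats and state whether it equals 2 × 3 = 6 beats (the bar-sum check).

1) 0.0ms=0b +909.091ms=3/2b
2) 909.091ms=3/2b +181.818ms=3/10b
3) 1090.909ms=9/5b +363.636ms=3/5b
4) 1454.545ms=12/5b +181.818ms=3/10b
5) 1636.364ms=27/10b +181.818ms=3/10b
6) 1818.182ms=3b +909.091ms=3/2b
7) 2727.273ms=9/2b +909.091ms=3/2b
Σ=6b of 6 (99bpm 3/4) — PASS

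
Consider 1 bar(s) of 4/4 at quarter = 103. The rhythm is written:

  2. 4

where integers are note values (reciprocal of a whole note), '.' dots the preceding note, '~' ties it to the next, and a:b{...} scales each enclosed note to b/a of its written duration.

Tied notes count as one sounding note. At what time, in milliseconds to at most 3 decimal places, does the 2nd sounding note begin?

note 2 onset = 3b = 1747.573ms

1. 0.0ms @ 0 + 1747.573ms (3)
2. 1747.573ms @ 3 + 582.524ms (1)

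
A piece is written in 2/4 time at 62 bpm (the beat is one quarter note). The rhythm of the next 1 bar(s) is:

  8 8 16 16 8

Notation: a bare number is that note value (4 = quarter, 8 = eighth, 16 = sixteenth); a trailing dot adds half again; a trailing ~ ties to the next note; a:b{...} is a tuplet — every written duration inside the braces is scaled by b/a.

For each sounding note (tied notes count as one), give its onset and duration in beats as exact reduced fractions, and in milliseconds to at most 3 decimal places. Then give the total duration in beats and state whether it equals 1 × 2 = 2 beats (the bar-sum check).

1) 0.0ms=0b +483.871ms=1/2b
2) 483.871ms=1/2b +483.871ms=1/2b
3) 967.742ms=1b +241.935ms=1/4b
4) 1209.677ms=5/4b +241.935ms=1/4b
5) 1451.613ms=3/2b +483.871ms=1/2b
Σ=2b of 2 (62bpm 2/4) — PASS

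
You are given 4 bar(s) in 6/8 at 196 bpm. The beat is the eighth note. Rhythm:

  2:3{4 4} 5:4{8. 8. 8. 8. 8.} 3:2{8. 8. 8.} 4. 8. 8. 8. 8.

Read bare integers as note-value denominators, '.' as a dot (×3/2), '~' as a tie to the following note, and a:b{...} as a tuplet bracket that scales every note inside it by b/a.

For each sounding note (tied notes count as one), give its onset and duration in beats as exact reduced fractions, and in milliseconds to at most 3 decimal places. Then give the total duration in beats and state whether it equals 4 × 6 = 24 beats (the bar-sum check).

1) 0.0ms=0b +918.367ms=3b
2) 918.367ms=3b +918.367ms=3b
3) 1836.735ms=6b +367.347ms=6/5b
4) 2204.082ms=36/5b +367.347ms=6/5b
5) 2571.429ms=42/5b +367.347ms=6/5b
6) 2938.776ms=48/5b +367.347ms=6/5b
7) 3306.122ms=54/5b +367.347ms=6/5b
8) 3673.469ms=12b +306.122ms=1b
9) 3979.592ms=13b +306.122ms=1b
10) 4285.714ms=14b +306.122ms=1b
11) 4591.837ms=15b +918.367ms=3b
12) 5510.204ms=18b +459.184ms=3/2b
13) 5969.388ms=39/2b +459.184ms=3/2b
14) 6428.571ms=21b +459.184ms=3/2b
15) 6887.755ms=45/2b +459.184ms=3/2b
Σ=24b of 24 (196bpm 6/8) — PASS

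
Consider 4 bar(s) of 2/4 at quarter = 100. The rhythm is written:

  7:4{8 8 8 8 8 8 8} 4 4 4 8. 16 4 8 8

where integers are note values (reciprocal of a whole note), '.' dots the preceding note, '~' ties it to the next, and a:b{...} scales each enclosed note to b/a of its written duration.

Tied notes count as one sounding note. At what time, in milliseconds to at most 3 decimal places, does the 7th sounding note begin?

note 7 onset = 12/7b = 1028.571ms

1. 0.0ms @ 0 + 171.429ms (2/7)
2. 171.429ms @ 2/7 + 171.429ms (2/7)
3. 342.857ms @ 4/7 + 171.429ms (2/7)
4. 514.286ms @ 6/7 + 171.429ms (2/7)
5. 685.714ms @ 8/7 + 171.429ms (2/7)
6. 857.143ms @ 10/7 + 171.429ms (2/7)
7. 1028.571ms @ 12/7 + 171.429ms (2/7)
8. 1200.0ms @ 2 + 600.0ms (1)
9. 1800.0ms @ 3 + 600.0ms (1)
10. 2400.0ms @ 4 + 600.0ms (1)
11. 3000.0ms @ 5 + 450.0ms (3/4)
12. 3450.0ms @ 23/4 + 150.0ms (1/4)
13. 3600.0ms @ 6 + 600.0ms (1)
14. 4200.0ms @ 7 + 300.0ms (1/2)
15. 4500.0ms @ 15/2 + 300.0ms (1/2)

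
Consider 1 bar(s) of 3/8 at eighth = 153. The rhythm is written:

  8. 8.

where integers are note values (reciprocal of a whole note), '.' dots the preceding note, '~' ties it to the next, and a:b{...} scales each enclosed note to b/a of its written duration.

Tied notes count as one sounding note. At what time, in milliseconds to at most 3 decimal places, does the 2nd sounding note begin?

1. 0.0ms @ 0 + 588.235ms (3/2)
2. 588.235ms @ 3/2 + 588.235ms (3/2)

note 2 onset = 3/2b = 588.235ms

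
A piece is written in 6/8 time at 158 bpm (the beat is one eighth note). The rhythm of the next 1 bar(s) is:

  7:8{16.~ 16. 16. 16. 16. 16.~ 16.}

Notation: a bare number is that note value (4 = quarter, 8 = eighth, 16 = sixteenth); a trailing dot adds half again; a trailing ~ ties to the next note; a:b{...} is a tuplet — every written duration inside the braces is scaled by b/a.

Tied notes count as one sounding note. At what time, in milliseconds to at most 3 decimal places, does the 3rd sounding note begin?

note 3 onset = 18/7b = 976.492ms

1. 0.0ms @ 0 + 650.995ms (12/7)
2. 650.995ms @ 12/7 + 325.497ms (6/7)
3. 976.492ms @ 18/7 + 325.497ms (6/7)
4. 1301.989ms @ 24/7 + 325.497ms (6/7)
5. 1627.486ms @ 30/7 + 650.995ms (12/7)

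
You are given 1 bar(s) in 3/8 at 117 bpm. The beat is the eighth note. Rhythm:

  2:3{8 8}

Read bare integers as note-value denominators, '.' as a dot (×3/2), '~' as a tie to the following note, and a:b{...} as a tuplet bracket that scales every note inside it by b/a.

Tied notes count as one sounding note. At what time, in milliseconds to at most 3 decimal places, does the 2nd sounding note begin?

note 2 onset = 3/2b = 769.231ms

1. 0.0ms @ 0 + 769.231ms (3/2)
2. 769.231ms @ 3/2 + 769.231ms (3/2)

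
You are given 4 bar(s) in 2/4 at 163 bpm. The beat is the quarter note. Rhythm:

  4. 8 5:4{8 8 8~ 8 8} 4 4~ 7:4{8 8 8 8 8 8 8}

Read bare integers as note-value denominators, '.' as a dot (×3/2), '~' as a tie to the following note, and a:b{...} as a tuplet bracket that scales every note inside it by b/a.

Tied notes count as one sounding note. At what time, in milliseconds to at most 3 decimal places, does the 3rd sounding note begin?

1. 0.0ms @ 0 + 552.147ms (3/2)
2. 552.147ms @ 3/2 + 184.049ms (1/2)
3. 736.196ms @ 2 + 147.239ms (2/5)
4. 883.436ms @ 12/5 + 147.239ms (2/5)
5. 1030.675ms @ 14/5 + 294.479ms (4/5)
6. 1325.153ms @ 18/5 + 147.239ms (2/5)
7. 1472.393ms @ 4 + 368.098ms (1)
8. 1840.491ms @ 5 + 473.269ms (9/7)
9. 2313.76ms @ 44/7 + 105.171ms (2/7)
10. 2418.931ms @ 46/7 + 105.171ms (2/7)
11. 2524.102ms @ 48/7 + 105.171ms (2/7)
12. 2629.273ms @ 50/7 + 105.171ms (2/7)
13. 2734.443ms @ 52/7 + 105.171ms (2/7)
14. 2839.614ms @ 54/7 + 105.171ms (2/7)

note 3 onset = 2b = 736.196ms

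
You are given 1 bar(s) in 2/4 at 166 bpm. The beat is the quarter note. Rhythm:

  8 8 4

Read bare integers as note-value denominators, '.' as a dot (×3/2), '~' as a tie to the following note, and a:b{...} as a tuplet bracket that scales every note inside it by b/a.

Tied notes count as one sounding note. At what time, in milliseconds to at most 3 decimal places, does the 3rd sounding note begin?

1. 0.0ms @ 0 + 180.723ms (1/2)
2. 180.723ms @ 1/2 + 180.723ms (1/2)
3. 361.446ms @ 1 + 361.446ms (1)

note 3 onset = 1b = 361.446ms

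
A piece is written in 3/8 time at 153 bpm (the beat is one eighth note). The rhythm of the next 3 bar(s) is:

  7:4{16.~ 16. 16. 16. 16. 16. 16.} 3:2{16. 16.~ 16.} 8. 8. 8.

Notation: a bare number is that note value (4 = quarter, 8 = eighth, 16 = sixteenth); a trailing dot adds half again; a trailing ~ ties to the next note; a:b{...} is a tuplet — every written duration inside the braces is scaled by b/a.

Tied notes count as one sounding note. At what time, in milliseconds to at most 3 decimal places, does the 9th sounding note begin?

note 9 onset = 9/2b = 1764.706ms

1. 0.0ms @ 0 + 336.134ms (6/7)
2. 336.134ms @ 6/7 + 168.067ms (3/7)
3. 504.202ms @ 9/7 + 168.067ms (3/7)
4. 672.269ms @ 12/7 + 168.067ms (3/7)
5. 840.336ms @ 15/7 + 168.067ms (3/7)
6. 1008.403ms @ 18/7 + 168.067ms (3/7)
7. 1176.471ms @ 3 + 196.078ms (1/2)
8. 1372.549ms @ 7/2 + 392.157ms (1)
9. 1764.706ms @ 9/2 + 588.235ms (3/2)
10. 2352.941ms @ 6 + 588.235ms (3/2)
11. 2941.176ms @ 15/2 + 588.235ms (3/2)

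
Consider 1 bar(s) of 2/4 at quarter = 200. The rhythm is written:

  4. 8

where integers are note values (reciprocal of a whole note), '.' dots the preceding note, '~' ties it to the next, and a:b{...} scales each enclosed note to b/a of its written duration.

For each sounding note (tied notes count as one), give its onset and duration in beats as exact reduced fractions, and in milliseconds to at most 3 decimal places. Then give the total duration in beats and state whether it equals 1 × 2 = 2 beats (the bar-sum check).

1) 0.0ms=0b +450.0ms=3/2b
2) 450.0ms=3/2b +150.0ms=1/2b
Σ=2b of 2 (200bpm 2/4) — PASS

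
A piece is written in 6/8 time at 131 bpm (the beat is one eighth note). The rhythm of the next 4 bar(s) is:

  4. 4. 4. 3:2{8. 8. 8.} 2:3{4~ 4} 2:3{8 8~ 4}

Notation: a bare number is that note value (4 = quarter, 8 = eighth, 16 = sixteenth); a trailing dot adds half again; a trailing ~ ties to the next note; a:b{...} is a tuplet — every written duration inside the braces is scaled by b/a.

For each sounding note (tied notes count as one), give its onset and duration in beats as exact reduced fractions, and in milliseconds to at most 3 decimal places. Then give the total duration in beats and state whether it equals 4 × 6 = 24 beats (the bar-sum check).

1) 0.0ms=0b +1374.046ms=3b
2) 1374.046ms=3b +1374.046ms=3b
3) 2748.092ms=6b +1374.046ms=3b
4) 4122.137ms=9b +458.015ms=1b
5) 4580.153ms=10b +458.015ms=1b
6) 5038.168ms=11b +458.015ms=1b
7) 5496.183ms=12b +2748.092ms=6b
8) 8244.275ms=18b +687.023ms=3/2b
9) 8931.298ms=39/2b +2061.069ms=9/2b
Σ=24b of 24 (131bpm 6/8) — PASS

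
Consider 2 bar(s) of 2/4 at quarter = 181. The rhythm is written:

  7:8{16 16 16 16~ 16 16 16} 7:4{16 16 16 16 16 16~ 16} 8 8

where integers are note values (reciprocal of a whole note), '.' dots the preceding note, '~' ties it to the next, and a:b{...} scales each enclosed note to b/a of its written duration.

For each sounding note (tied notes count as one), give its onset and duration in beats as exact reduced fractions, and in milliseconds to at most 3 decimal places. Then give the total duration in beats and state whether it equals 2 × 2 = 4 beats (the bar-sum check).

1) 0.0ms=0b +94.712ms=2/7b
2) 94.712ms=2/7b +94.712ms=2/7b
3) 189.424ms=4/7b +94.712ms=2/7b
4) 284.136ms=6/7b +189.424ms=4/7b
5) 473.56ms=10/7b +94.712ms=2/7b
6) 568.272ms=12/7b +94.712ms=2/7b
7) 662.983ms=2b +47.356ms=1/7b
8) 710.339ms=15/7b +47.356ms=1/7b
9) 757.695ms=16/7b +47.356ms=1/7b
10) 805.051ms=17/7b +47.356ms=1/7b
11) 852.407ms=18/7b +47.356ms=1/7b
12) 899.763ms=19/7b +94.712ms=2/7b
13) 994.475ms=3b +165.746ms=1/2b
14) 1160.221ms=7/2b +165.746ms=1/2b
Σ=4b of 4 (181bpm 2/4) — PASS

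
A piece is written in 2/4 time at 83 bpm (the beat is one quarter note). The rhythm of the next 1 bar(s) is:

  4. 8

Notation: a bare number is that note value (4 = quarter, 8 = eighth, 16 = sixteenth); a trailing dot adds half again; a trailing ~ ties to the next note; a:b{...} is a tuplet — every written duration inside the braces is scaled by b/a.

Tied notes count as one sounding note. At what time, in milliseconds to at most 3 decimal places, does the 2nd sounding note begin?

note 2 onset = 3/2b = 1084.337ms

1. 0.0ms @ 0 + 1084.337ms (3/2)
2. 1084.337ms @ 3/2 + 361.446ms (1/2)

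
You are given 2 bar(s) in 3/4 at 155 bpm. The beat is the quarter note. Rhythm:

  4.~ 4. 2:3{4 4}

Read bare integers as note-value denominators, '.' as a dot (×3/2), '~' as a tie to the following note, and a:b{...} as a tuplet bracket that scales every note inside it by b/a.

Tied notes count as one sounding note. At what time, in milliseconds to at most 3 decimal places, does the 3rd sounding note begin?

note 3 onset = 9/2b = 1741.935ms

1. 0.0ms @ 0 + 1161.29ms (3)
2. 1161.29ms @ 3 + 580.645ms (3/2)
3. 1741.935ms @ 9/2 + 580.645ms (3/2)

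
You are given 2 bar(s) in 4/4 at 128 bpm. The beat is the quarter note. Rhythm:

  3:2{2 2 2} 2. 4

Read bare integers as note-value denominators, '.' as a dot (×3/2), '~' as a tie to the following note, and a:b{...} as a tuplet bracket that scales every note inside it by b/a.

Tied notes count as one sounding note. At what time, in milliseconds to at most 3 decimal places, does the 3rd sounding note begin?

1. 0.0ms @ 0 + 625.0ms (4/3)
2. 625.0ms @ 4/3 + 625.0ms (4/3)
3. 1250.0ms @ 8/3 + 625.0ms (4/3)
4. 1875.0ms @ 4 + 1406.25ms (3)
5. 3281.25ms @ 7 + 468.75ms (1)

note 3 onset = 8/3b = 1250.0ms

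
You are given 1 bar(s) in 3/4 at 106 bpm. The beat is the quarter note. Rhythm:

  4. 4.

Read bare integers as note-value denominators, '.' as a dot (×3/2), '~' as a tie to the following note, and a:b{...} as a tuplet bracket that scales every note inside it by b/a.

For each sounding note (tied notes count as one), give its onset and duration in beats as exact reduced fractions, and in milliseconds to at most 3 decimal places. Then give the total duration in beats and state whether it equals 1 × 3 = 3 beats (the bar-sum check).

1) 0.0ms=0b +849.057ms=3/2b
2) 849.057ms=3/2b +849.057ms=3/2b
Σ=3b of 3 (106bpm 3/4) — PASS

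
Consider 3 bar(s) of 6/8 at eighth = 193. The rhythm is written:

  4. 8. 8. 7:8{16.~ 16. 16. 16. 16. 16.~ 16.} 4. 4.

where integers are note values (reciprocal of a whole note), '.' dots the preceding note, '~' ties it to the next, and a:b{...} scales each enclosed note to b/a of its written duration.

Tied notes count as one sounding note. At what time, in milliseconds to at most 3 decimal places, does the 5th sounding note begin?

1. 0.0ms @ 0 + 932.642ms (3)
2. 932.642ms @ 3 + 466.321ms (3/2)
3. 1398.964ms @ 9/2 + 466.321ms (3/2)
4. 1865.285ms @ 6 + 532.939ms (12/7)
5. 2398.224ms @ 54/7 + 266.469ms (6/7)
6. 2664.693ms @ 60/7 + 266.469ms (6/7)
7. 2931.162ms @ 66/7 + 266.469ms (6/7)
8. 3197.631ms @ 72/7 + 532.939ms (12/7)
9. 3730.57ms @ 12 + 932.642ms (3)
10. 4663.212ms @ 15 + 932.642ms (3)

note 5 onset = 54/7b = 2398.224ms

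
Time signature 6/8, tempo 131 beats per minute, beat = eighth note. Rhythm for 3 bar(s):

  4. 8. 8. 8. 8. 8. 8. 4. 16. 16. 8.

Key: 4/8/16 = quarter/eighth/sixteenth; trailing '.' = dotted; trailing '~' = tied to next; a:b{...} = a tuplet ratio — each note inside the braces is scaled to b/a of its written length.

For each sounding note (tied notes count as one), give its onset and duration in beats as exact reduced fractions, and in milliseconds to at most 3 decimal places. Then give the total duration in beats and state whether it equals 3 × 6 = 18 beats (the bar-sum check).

1) 0.0ms=0b +1374.046ms=3b
2) 1374.046ms=3b +687.023ms=3/2b
3) 2061.069ms=9/2b +687.023ms=3/2b
4) 2748.092ms=6b +687.023ms=3/2b
5) 3435.115ms=15/2b +687.023ms=3/2b
6) 4122.137ms=9b +687.023ms=3/2b
7) 4809.16ms=21/2b +687.023ms=3/2b
8) 5496.183ms=12b +1374.046ms=3b
9) 6870.229ms=15b +343.511ms=3/4b
10) 7213.74ms=63/4b +343.511ms=3/4b
11) 7557.252ms=33/2b +687.023ms=3/2b
Σ=18b of 18 (131bpm 6/8) — PASS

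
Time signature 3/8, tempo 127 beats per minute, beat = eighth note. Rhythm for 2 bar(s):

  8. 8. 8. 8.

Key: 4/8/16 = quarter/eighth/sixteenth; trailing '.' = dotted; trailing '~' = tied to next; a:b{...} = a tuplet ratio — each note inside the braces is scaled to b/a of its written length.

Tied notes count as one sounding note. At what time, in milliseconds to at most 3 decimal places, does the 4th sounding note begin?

note 4 onset = 9/2b = 2125.984ms

1. 0.0ms @ 0 + 708.661ms (3/2)
2. 708.661ms @ 3/2 + 708.661ms (3/2)
3. 1417.323ms @ 3 + 708.661ms (3/2)
4. 2125.984ms @ 9/2 + 708.661ms (3/2)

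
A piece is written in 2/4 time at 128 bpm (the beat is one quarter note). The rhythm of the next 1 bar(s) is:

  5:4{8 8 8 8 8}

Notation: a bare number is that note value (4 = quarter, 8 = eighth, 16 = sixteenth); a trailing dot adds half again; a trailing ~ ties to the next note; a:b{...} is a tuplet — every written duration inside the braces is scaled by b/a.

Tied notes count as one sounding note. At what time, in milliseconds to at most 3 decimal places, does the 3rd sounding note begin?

1. 0.0ms @ 0 + 187.5ms (2/5)
2. 187.5ms @ 2/5 + 187.5ms (2/5)
3. 375.0ms @ 4/5 + 187.5ms (2/5)
4. 562.5ms @ 6/5 + 187.5ms (2/5)
5. 750.0ms @ 8/5 + 187.5ms (2/5)

note 3 onset = 4/5b = 375.0ms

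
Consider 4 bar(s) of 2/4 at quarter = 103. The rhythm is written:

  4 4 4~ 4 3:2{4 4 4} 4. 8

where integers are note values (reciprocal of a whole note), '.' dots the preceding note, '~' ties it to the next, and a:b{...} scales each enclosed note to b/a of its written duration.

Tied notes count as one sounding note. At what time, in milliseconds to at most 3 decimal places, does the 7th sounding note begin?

1. 0.0ms @ 0 + 582.524ms (1)
2. 582.524ms @ 1 + 582.524ms (1)
3. 1165.049ms @ 2 + 1165.049ms (2)
4. 2330.097ms @ 4 + 388.35ms (2/3)
5. 2718.447ms @ 14/3 + 388.35ms (2/3)
6. 3106.796ms @ 16/3 + 388.35ms (2/3)
7. 3495.146ms @ 6 + 873.786ms (3/2)
8. 4368.932ms @ 15/2 + 291.262ms (1/2)

note 7 onset = 6b = 3495.146ms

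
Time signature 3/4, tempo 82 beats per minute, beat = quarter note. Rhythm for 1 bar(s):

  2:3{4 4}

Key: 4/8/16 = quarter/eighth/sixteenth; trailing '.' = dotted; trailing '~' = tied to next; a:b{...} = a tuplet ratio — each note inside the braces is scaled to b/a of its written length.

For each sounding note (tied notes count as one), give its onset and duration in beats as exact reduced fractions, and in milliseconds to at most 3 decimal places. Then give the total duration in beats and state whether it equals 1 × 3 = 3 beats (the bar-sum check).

1) 0.0ms=0b +1097.561ms=3/2b
2) 1097.561ms=3/2b +1097.561ms=3/2b
Σ=3b of 3 (82bpm 3/4) — PASS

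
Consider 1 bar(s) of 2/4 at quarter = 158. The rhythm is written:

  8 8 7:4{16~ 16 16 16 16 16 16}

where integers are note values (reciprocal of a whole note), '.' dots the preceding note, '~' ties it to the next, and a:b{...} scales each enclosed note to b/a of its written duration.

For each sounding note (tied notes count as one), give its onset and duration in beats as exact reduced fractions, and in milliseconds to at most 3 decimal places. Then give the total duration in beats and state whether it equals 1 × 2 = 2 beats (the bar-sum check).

1) 0.0ms=0b +189.873ms=1/2b
2) 189.873ms=1/2b +189.873ms=1/2b
3) 379.747ms=1b +108.499ms=2/7b
4) 488.246ms=9/7b +54.25ms=1/7b
5) 542.495ms=10/7b +54.25ms=1/7b
6) 596.745ms=11/7b +54.25ms=1/7b
7) 650.995ms=12/7b +54.25ms=1/7b
8) 705.244ms=13/7b +54.25ms=1/7b
Σ=2b of 2 (158bpm 2/4) — PASS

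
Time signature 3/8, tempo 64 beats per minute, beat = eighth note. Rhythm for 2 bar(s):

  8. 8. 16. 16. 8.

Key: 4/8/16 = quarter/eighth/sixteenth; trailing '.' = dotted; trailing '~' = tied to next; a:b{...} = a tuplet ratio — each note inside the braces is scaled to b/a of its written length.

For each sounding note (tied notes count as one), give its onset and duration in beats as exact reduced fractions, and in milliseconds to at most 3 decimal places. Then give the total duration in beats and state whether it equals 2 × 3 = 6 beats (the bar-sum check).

1) 0.0ms=0b +1406.25ms=3/2b
2) 1406.25ms=3/2b +1406.25ms=3/2b
3) 2812.5ms=3b +703.125ms=3/4b
4) 3515.625ms=15/4b +703.125ms=3/4b
5) 4218.75ms=9/2b +1406.25ms=3/2b
Σ=6b of 6 (64bpm 3/8) — PASS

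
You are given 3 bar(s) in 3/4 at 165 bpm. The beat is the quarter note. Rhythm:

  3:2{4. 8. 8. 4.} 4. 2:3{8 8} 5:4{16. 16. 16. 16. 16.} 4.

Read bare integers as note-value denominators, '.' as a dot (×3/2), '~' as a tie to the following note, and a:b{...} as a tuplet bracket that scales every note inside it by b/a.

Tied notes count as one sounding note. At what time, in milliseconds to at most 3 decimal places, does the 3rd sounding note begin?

1. 0.0ms @ 0 + 363.636ms (1)
2. 363.636ms @ 1 + 181.818ms (1/2)
3. 545.455ms @ 3/2 + 181.818ms (1/2)
4. 727.273ms @ 2 + 363.636ms (1)
5. 1090.909ms @ 3 + 545.455ms (3/2)
6. 1636.364ms @ 9/2 + 272.727ms (3/4)
7. 1909.091ms @ 21/4 + 272.727ms (3/4)
8. 2181.818ms @ 6 + 109.091ms (3/10)
9. 2290.909ms @ 63/10 + 109.091ms (3/10)
10. 2400.0ms @ 33/5 + 109.091ms (3/10)
11. 2509.091ms @ 69/10 + 109.091ms (3/10)
12. 2618.182ms @ 36/5 + 109.091ms (3/10)
13. 2727.273ms @ 15/2 + 545.455ms (3/2)

note 3 onset = 3/2b = 545.455ms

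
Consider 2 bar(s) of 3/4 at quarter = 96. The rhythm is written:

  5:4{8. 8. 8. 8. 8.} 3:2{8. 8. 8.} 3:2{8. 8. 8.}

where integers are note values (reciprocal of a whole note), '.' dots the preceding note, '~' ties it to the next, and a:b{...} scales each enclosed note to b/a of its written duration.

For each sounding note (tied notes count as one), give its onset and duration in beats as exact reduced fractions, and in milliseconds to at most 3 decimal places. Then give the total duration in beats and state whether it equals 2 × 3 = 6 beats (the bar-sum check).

1) 0.0ms=0b +375.0ms=3/5b
2) 375.0ms=3/5b +375.0ms=3/5b
3) 750.0ms=6/5b +375.0ms=3/5b
4) 1125.0ms=9/5b +375.0ms=3/5b
5) 1500.0ms=12/5b +375.0ms=3/5b
6) 1875.0ms=3b +312.5ms=1/2b
7) 2187.5ms=7/2b +312.5ms=1/2b
8) 2500.0ms=4b +312.5ms=1/2b
9) 2812.5ms=9/2b +312.5ms=1/2b
10) 3125.0ms=5b +312.5ms=1/2b
11) 3437.5ms=11/2b +312.5ms=1/2b
Σ=6b of 6 (96bpm 3/4) — PASS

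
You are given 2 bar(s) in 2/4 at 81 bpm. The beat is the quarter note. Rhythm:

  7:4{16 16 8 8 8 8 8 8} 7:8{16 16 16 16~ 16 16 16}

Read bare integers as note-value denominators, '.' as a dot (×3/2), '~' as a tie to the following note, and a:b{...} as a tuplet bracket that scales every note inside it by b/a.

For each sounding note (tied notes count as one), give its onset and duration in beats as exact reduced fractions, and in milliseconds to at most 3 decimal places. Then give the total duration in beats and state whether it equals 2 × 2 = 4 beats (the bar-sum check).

1) 0.0ms=0b +105.82ms=1/7b
2) 105.82ms=1/7b +105.82ms=1/7b
3) 211.64ms=2/7b +211.64ms=2/7b
4) 423.28ms=4/7b +211.64ms=2/7b
5) 634.921ms=6/7b +211.64ms=2/7b
6) 846.561ms=8/7b +211.64ms=2/7b
7) 1058.201ms=10/7b +211.64ms=2/7b
8) 1269.841ms=12/7b +211.64ms=2/7b
9) 1481.481ms=2b +211.64ms=2/7b
10) 1693.122ms=16/7b +211.64ms=2/7b
11) 1904.762ms=18/7b +211.64ms=2/7b
12) 2116.402ms=20/7b +423.28ms=4/7b
13) 2539.683ms=24/7b +211.64ms=2/7b
14) 2751.323ms=26/7b +211.64ms=2/7b
Σ=4b of 4 (81bpm 2/4) — PASS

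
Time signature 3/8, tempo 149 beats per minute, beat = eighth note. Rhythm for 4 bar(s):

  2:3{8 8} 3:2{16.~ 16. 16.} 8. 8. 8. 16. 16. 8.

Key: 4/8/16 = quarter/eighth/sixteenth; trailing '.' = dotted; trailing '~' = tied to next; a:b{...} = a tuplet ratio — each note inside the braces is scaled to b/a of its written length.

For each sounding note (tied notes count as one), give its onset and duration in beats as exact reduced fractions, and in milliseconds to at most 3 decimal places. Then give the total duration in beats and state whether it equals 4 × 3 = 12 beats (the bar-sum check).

1) 0.0ms=0b +604.027ms=3/2b
2) 604.027ms=3/2b +604.027ms=3/2b
3) 1208.054ms=3b +402.685ms=1b
4) 1610.738ms=4b +201.342ms=1/2b
5) 1812.081ms=9/2b +604.027ms=3/2b
6) 2416.107ms=6b +604.027ms=3/2b
7) 3020.134ms=15/2b +604.027ms=3/2b
8) 3624.161ms=9b +302.013ms=3/4b
9) 3926.174ms=39/4b +302.013ms=3/4b
10) 4228.188ms=21/2b +604.027ms=3/2b
Σ=12b of 12 (149bpm 3/8) — PASS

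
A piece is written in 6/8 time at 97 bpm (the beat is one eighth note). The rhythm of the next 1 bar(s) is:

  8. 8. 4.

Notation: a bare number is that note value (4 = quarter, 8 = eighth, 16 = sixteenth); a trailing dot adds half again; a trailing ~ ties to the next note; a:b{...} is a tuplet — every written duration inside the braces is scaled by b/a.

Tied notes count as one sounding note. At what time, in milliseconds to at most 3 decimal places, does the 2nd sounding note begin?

note 2 onset = 3/2b = 927.835ms

1. 0.0ms @ 0 + 927.835ms (3/2)
2. 927.835ms @ 3/2 + 927.835ms (3/2)
3. 1855.67ms @ 3 + 1855.67ms (3)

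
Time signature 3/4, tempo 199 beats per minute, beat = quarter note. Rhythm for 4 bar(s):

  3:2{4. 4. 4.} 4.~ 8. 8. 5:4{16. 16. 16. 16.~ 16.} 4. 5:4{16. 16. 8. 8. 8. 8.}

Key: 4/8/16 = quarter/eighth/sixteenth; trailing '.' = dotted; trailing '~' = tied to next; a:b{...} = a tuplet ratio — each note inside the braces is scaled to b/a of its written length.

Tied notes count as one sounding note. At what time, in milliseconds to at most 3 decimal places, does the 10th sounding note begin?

1. 0.0ms @ 0 + 301.508ms (1)
2. 301.508ms @ 1 + 301.508ms (1)
3. 603.015ms @ 2 + 301.508ms (1)
4. 904.523ms @ 3 + 678.392ms (9/4)
5. 1582.915ms @ 21/4 + 226.131ms (3/4)
6. 1809.045ms @ 6 + 90.452ms (3/10)
7. 1899.497ms @ 63/10 + 90.452ms (3/10)
8. 1989.95ms @ 33/5 + 90.452ms (3/10)
9. 2080.402ms @ 69/10 + 180.905ms (3/5)
10. 2261.307ms @ 15/2 + 452.261ms (3/2)
11. 2713.568ms @ 9 + 90.452ms (3/10)
12. 2804.02ms @ 93/10 + 90.452ms (3/10)
13. 2894.472ms @ 48/5 + 180.905ms (3/5)
14. 3075.377ms @ 51/5 + 180.905ms (3/5)
15. 3256.281ms @ 54/5 + 180.905ms (3/5)
16. 3437.186ms @ 57/5 + 180.905ms (3/5)

note 10 onset = 15/2b = 2261.307ms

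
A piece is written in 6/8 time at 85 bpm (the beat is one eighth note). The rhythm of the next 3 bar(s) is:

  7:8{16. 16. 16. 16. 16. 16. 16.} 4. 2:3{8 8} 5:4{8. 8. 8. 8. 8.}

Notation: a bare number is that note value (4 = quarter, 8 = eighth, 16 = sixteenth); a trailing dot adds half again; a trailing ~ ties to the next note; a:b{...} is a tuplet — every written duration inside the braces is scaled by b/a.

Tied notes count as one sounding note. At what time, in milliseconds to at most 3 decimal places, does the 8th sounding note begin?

1. 0.0ms @ 0 + 605.042ms (6/7)
2. 605.042ms @ 6/7 + 605.042ms (6/7)
3. 1210.084ms @ 12/7 + 605.042ms (6/7)
4. 1815.126ms @ 18/7 + 605.042ms (6/7)
5. 2420.168ms @ 24/7 + 605.042ms (6/7)
6. 3025.21ms @ 30/7 + 605.042ms (6/7)
7. 3630.252ms @ 36/7 + 605.042ms (6/7)
8. 4235.294ms @ 6 + 2117.647ms (3)
9. 6352.941ms @ 9 + 1058.824ms (3/2)
10. 7411.765ms @ 21/2 + 1058.824ms (3/2)
11. 8470.588ms @ 12 + 847.059ms (6/5)
12. 9317.647ms @ 66/5 + 847.059ms (6/5)
13. 10164.706ms @ 72/5 + 847.059ms (6/5)
14. 11011.765ms @ 78/5 + 847.059ms (6/5)
15. 11858.824ms @ 84/5 + 847.059ms (6/5)

note 8 onset = 6b = 4235.294ms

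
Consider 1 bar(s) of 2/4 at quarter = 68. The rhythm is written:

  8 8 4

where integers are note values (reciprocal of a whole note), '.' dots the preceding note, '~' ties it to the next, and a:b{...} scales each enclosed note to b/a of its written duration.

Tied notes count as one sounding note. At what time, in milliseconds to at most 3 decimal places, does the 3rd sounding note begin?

note 3 onset = 1b = 882.353ms

1. 0.0ms @ 0 + 441.176ms (1/2)
2. 441.176ms @ 1/2 + 441.176ms (1/2)
3. 882.353ms @ 1 + 882.353ms (1)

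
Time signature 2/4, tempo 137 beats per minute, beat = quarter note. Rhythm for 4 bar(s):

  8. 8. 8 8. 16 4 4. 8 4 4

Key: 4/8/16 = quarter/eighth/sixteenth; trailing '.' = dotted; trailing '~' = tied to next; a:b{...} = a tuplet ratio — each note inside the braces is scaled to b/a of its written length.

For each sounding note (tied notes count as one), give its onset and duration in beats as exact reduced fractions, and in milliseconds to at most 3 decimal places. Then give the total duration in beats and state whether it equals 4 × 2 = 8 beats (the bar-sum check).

1) 0.0ms=0b +328.467ms=3/4b
2) 328.467ms=3/4b +328.467ms=3/4b
3) 656.934ms=3/2b +218.978ms=1/2b
4) 875.912ms=2b +328.467ms=3/4b
5) 1204.38ms=11/4b +109.489ms=1/4b
6) 1313.869ms=3b +437.956ms=1b
7) 1751.825ms=4b +656.934ms=3/2b
8) 2408.759ms=11/2b +218.978ms=1/2b
9) 2627.737ms=6b +437.956ms=1b
10) 3065.693ms=7b +437.956ms=1b
Σ=8b of 8 (137bpm 2/4) — PASS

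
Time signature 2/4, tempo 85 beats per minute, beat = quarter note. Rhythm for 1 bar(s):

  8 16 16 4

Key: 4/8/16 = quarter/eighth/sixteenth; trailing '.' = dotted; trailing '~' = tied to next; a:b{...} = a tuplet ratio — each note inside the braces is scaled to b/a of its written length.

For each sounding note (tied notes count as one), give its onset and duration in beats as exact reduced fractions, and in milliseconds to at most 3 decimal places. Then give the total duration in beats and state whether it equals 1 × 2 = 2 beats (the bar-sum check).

1) 0.0ms=0b +352.941ms=1/2b
2) 352.941ms=1/2b +176.471ms=1/4b
3) 529.412ms=3/4b +176.471ms=1/4b
4) 705.882ms=1b +705.882ms=1b
Σ=2b of 2 (85bpm 2/4) — PASS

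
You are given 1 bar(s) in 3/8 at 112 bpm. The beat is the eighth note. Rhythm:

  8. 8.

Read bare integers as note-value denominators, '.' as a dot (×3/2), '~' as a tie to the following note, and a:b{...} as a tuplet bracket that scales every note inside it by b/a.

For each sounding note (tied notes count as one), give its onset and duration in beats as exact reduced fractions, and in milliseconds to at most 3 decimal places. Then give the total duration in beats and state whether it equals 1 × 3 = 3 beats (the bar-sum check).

1) 0.0ms=0b +803.571ms=3/2b
2) 803.571ms=3/2b +803.571ms=3/2b
Σ=3b of 3 (112bpm 3/8) — PASS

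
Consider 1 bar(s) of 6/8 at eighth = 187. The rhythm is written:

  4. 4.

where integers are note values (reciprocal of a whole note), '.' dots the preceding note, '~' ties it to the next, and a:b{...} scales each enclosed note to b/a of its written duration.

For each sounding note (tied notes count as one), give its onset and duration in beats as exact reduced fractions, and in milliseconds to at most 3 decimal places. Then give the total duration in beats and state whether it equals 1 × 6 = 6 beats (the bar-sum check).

1) 0.0ms=0b +962.567ms=3b
2) 962.567ms=3b +962.567ms=3b
Σ=6b of 6 (187bpm 6/8) — PASS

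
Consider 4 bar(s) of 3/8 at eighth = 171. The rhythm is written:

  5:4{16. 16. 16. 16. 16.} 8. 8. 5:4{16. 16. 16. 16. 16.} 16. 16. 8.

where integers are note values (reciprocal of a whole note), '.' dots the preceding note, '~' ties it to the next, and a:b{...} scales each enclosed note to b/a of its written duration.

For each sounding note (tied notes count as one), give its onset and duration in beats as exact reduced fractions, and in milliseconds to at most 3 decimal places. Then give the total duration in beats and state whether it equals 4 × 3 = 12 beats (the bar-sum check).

1) 0.0ms=0b +210.526ms=3/5b
2) 210.526ms=3/5b +210.526ms=3/5b
3) 421.053ms=6/5b +210.526ms=3/5b
4) 631.579ms=9/5b +210.526ms=3/5b
5) 842.105ms=12/5b +210.526ms=3/5b
6) 1052.632ms=3b +526.316ms=3/2b
7) 1578.947ms=9/2b +526.316ms=3/2b
8) 2105.263ms=6b +210.526ms=3/5b
9) 2315.789ms=33/5b +210.526ms=3/5b
10) 2526.316ms=36/5b +210.526ms=3/5b
11) 2736.842ms=39/5b +210.526ms=3/5b
12) 2947.368ms=42/5b +210.526ms=3/5b
13) 3157.895ms=9b +263.158ms=3/4b
14) 3421.053ms=39/4b +263.158ms=3/4b
15) 3684.211ms=21/2b +526.316ms=3/2b
Σ=12b of 12 (171bpm 3/8) — PASS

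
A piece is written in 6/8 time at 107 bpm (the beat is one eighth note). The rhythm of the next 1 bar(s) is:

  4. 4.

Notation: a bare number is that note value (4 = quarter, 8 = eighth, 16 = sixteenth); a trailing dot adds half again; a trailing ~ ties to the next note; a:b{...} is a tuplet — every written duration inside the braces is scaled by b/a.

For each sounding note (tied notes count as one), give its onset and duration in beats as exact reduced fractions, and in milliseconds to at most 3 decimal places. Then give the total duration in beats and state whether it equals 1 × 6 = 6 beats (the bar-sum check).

1) 0.0ms=0b +1682.243ms=3b
2) 1682.243ms=3b +1682.243ms=3b
Σ=6b of 6 (107bpm 6/8) — PASS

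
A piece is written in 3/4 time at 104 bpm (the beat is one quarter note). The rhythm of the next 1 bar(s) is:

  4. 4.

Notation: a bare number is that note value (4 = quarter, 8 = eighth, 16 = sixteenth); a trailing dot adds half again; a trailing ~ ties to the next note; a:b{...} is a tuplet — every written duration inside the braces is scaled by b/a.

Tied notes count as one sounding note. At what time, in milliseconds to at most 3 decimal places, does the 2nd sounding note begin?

note 2 onset = 3/2b = 865.385ms

1. 0.0ms @ 0 + 865.385ms (3/2)
2. 865.385ms @ 3/2 + 865.385ms (3/2)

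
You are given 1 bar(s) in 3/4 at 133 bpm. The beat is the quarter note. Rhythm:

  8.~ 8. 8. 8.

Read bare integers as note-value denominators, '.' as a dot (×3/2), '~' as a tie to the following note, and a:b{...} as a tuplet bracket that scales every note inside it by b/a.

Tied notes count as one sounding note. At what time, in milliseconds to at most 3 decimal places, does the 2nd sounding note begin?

1. 0.0ms @ 0 + 676.692ms (3/2)
2. 676.692ms @ 3/2 + 338.346ms (3/4)
3. 1015.038ms @ 9/4 + 338.346ms (3/4)

note 2 onset = 3/2b = 676.692ms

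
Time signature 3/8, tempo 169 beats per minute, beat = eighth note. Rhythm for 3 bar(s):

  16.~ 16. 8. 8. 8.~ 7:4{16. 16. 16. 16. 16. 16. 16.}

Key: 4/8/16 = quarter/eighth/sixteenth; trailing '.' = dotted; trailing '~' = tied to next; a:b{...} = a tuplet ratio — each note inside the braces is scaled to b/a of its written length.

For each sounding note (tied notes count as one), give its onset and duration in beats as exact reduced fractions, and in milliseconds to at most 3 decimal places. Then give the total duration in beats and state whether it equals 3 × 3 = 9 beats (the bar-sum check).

1) 0.0ms=0b +532.544ms=3/2b
2) 532.544ms=3/2b +532.544ms=3/2b
3) 1065.089ms=3b +532.544ms=3/2b
4) 1597.633ms=9/2b +684.7ms=27/14b
5) 2282.333ms=45/7b +152.156ms=3/7b
6) 2434.489ms=48/7b +152.156ms=3/7b
7) 2586.644ms=51/7b +152.156ms=3/7b
8) 2738.8ms=54/7b +152.156ms=3/7b
9) 2890.955ms=57/7b +152.156ms=3/7b
10) 3043.111ms=60/7b +152.156ms=3/7b
Σ=9b of 9 (169bpm 3/8) — PASS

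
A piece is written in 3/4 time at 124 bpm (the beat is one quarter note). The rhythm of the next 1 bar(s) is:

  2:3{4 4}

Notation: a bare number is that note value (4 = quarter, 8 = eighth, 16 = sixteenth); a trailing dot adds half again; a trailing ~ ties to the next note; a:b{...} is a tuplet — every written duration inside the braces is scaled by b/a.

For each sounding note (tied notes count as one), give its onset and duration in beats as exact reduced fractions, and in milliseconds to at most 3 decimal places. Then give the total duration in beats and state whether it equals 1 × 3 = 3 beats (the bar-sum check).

1) 0.0ms=0b +725.806ms=3/2b
2) 725.806ms=3/2b +725.806ms=3/2b
Σ=3b of 3 (124bpm 3/4) — PASS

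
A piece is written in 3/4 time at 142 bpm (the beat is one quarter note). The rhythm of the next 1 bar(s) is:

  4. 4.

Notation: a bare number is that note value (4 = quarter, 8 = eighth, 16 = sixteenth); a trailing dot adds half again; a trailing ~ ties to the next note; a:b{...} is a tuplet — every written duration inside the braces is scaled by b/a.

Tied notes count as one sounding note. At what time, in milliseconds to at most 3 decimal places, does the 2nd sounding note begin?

1. 0.0ms @ 0 + 633.803ms (3/2)
2. 633.803ms @ 3/2 + 633.803ms (3/2)

note 2 onset = 3/2b = 633.803ms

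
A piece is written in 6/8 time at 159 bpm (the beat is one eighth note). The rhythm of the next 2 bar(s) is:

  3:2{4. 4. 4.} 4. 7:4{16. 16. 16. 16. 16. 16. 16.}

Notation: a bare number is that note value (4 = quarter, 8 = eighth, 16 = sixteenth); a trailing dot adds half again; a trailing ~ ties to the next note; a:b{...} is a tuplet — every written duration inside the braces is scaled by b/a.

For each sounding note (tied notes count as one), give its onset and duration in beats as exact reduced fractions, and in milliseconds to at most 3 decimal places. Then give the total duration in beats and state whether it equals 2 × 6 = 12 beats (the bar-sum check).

1) 0.0ms=0b +754.717ms=2b
2) 754.717ms=2b +754.717ms=2b
3) 1509.434ms=4b +754.717ms=2b
4) 2264.151ms=6b +1132.075ms=3b
5) 3396.226ms=9b +161.725ms=3/7b
6) 3557.951ms=66/7b +161.725ms=3/7b
7) 3719.677ms=69/7b +161.725ms=3/7b
8) 3881.402ms=72/7b +161.725ms=3/7b
9) 4043.127ms=75/7b +161.725ms=3/7b
10) 4204.852ms=78/7b +161.725ms=3/7b
11) 4366.577ms=81/7b +161.725ms=3/7b
Σ=12b of 12 (159bpm 6/8) — PASS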